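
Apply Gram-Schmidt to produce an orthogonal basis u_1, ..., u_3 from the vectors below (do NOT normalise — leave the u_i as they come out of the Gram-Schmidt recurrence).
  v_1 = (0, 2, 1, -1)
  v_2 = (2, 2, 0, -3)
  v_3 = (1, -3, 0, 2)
Orthogonal basis:
  u_1 = (0, 2, 1, -1)
  u_2 = (2, -1/3, -7/6, -11/6)
  u_3 = (61/53, -19/53, 66/53, 28/53)

Apply the Gram-Schmidt recurrence
  u_1 = v_1
  u_i = v_i − Σ_{j<i} ((v_i · u_j) / (u_j · u_j)) · u_j.

Step by step this gives:
  u_1 = (0, 2, 1, -1)
  u_2 = (2, -1/3, -7/6, -11/6)
  u_3 = (61/53, -19/53, 66/53, 28/53)

Orthogonality check:
  u_2 · u_1 = 0 (should be 0)
  u_3 · u_1 = 0 (should be 0)
  u_3 · u_2 = 0 (should be 0)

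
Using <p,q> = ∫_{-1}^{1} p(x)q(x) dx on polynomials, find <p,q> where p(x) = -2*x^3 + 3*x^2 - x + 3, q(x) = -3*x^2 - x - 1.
<p,q> = -242/15

Expand the product: p(x)·q(x) = 6*x^5 - 7*x^4 + 2*x^3 - 11*x^2 - 2*x - 3.
∫_{-1}^{1} of each monomial x^k gives [2/(k+1) if k even, 0 if k odd]. Integrating term-by-term (or equivalently evaluating the antiderivative F(x) = x^6 - 7*x^5/5 + x^4/2 - 11*x^3/3 - x^2 - 3*x at the endpoints):
  F(1) − F(−1) = -227/30 − (257/30) = -242/15.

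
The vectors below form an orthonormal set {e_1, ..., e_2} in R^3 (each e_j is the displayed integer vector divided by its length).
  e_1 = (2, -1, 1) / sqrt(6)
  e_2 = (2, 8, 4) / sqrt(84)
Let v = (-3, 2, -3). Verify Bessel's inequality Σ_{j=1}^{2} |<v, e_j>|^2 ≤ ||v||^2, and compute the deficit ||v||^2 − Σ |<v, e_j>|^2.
Σ |<v, e_j>|^2 = 283/14; ||v||^2 = 22; deficit = 25/14

Write each e_j = u_j / sqrt(<u_j, u_j>) where u_j is the displayed integer vector. Then <v, e_j> = <v, u_j> / sqrt(<u_j, u_j>), so |<v, e_j>|^2 = <v, u_j>^2 / <u_j, u_j>.
Coefficients: <v, e_1> = -11/sqrt(6), <v, e_2> = -2/sqrt(84).
Square and sum: Σ |<v, e_j>|^2 = 283/14.
Compute ||v||^2 = v·v = 22.
Deficit = 22 − 283/14 = 25/14 ≥ 0, confirming Bessel's inequality. (The deficit equals ||v − Σ <v,e_j> e_j||^2, the squared distance from v to span{e_j}.)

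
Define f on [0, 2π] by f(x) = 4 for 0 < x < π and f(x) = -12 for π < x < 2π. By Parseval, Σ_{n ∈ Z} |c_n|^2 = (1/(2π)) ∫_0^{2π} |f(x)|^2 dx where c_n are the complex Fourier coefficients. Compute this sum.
Σ |c_n|^2 = 80

Parseval equates the L^2 energy of f (normalised by 1/(2π)) with the ℓ^2 sum of its Fourier coefficients: (1/(2π)) ∫_0^{2π} |f|^2 = Σ |c_n|^2.
Compute the left side: (1/(2π)) [∫_0^π 4^2 dx + ∫_π^{2π} (-12)^2 dx] = (1/(2π)) · (16π + 144π) = (16 + 144)/2 = 80.
So Σ_{n ∈ Z} |c_n|^2 = 80.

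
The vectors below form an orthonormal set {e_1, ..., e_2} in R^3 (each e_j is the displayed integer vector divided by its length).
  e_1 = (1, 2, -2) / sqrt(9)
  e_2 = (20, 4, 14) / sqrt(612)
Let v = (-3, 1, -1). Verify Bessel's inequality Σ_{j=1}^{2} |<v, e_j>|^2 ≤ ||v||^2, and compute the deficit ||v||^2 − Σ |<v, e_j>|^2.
Σ |<v, e_j>|^2 = 138/17; ||v||^2 = 11; deficit = 49/17

Write each e_j = u_j / sqrt(<u_j, u_j>) where u_j is the displayed integer vector. Then <v, e_j> = <v, u_j> / sqrt(<u_j, u_j>), so |<v, e_j>|^2 = <v, u_j>^2 / <u_j, u_j>.
Coefficients: <v, e_1> = 1/sqrt(9), <v, e_2> = -70/sqrt(612).
Square and sum: Σ |<v, e_j>|^2 = 138/17.
Compute ||v||^2 = v·v = 11.
Deficit = 11 − 138/17 = 49/17 ≥ 0, confirming Bessel's inequality. (The deficit equals ||v − Σ <v,e_j> e_j||^2, the squared distance from v to span{e_j}.)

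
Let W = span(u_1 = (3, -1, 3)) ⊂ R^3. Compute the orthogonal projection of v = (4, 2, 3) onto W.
proj_W(v) = (3, -1, 3)

Set up U = [u_1 | ... | u_1] ∈ R^(3×1). The projector onto W = col(U) is P = U (U^T U)^(-1) U^T.
Compute U^T U =
  [19],
and U^T v = (19).
Solve U^T U · c = U^T v for the coefficients: c = (1). The projection is proj_W(v) = U c.
Check: (v - proj_W(v)) · u_1 = 0  (should be 0).
Result: proj_W(v) = (3, -1, 3).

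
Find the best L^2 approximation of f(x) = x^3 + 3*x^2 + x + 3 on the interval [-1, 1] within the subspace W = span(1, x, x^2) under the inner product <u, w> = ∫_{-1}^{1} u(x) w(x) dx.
g(x) = 3*x^2 + 8*x/5 + 3

The best approximation g ∈ W is the orthogonal projection of f onto W. Writing g = a_0 + a_1 x + a_2 x^2, the coefficients solve the normal equations G · a = b where
  G_{ij} = <φ_i, φ_j> and b_i = <f, φ_i>, with φ_0 = 1, φ_1 = x, φ_2 = x^2.
G =
  [2, 0, 2/3]
  [0, 2/3, 0]
  [2/3, 0, 2/5],
b = (8, 16/15, 16/5).
Solving gives a_0 = 3, a_1 = 8/5, a_2 = 3, so
  g(x) = 3*x^2 + 8*x/5 + 3.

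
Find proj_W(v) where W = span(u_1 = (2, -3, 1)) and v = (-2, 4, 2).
proj_W(v) = (-2, 3, -1)

Set up U = [u_1 | ... | u_1] ∈ R^(3×1). The projector onto W = col(U) is P = U (U^T U)^(-1) U^T.
Compute U^T U =
  [14],
and U^T v = (-14).
Solve U^T U · c = U^T v for the coefficients: c = (-1). The projection is proj_W(v) = U c.
Check: (v - proj_W(v)) · u_1 = 0  (should be 0).
Result: proj_W(v) = (-2, 3, -1).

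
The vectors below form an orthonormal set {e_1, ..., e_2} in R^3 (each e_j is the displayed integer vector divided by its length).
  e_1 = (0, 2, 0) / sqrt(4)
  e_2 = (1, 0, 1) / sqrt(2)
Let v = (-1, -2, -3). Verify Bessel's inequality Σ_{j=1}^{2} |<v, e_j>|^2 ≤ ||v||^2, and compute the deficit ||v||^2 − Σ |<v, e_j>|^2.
Σ |<v, e_j>|^2 = 12; ||v||^2 = 14; deficit = 2

Write each e_j = u_j / sqrt(<u_j, u_j>) where u_j is the displayed integer vector. Then <v, e_j> = <v, u_j> / sqrt(<u_j, u_j>), so |<v, e_j>|^2 = <v, u_j>^2 / <u_j, u_j>.
Coefficients: <v, e_1> = -4/sqrt(4), <v, e_2> = -4/sqrt(2).
Square and sum: Σ |<v, e_j>|^2 = 12.
Compute ||v||^2 = v·v = 14.
Deficit = 14 − 12 = 2 ≥ 0, confirming Bessel's inequality. (The deficit equals ||v − Σ <v,e_j> e_j||^2, the squared distance from v to span{e_j}.)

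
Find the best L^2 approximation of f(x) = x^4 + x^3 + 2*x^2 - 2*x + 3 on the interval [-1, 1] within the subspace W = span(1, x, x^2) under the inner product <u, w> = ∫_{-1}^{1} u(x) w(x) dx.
g(x) = 20*x^2/7 - 7*x/5 + 102/35

The best approximation g ∈ W is the orthogonal projection of f onto W. Writing g = a_0 + a_1 x + a_2 x^2, the coefficients solve the normal equations G · a = b where
  G_{ij} = <φ_i, φ_j> and b_i = <f, φ_i>, with φ_0 = 1, φ_1 = x, φ_2 = x^2.
G =
  [2, 0, 2/3]
  [0, 2/3, 0]
  [2/3, 0, 2/5],
b = (116/15, -14/15, 108/35).
Solving gives a_0 = 102/35, a_1 = -7/5, a_2 = 20/7, so
  g(x) = 20*x^2/7 - 7*x/5 + 102/35.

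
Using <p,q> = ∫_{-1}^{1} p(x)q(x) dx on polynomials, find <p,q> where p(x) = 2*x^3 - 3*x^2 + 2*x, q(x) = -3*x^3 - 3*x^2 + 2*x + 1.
<p,q> = 184/105

Expand the product: p(x)·q(x) = -6*x^6 + 3*x^5 + 7*x^4 - 10*x^3 + x^2 + 2*x.
∫_{-1}^{1} of each monomial x^k gives [2/(k+1) if k even, 0 if k odd]. Integrating term-by-term (or equivalently evaluating the antiderivative F(x) = -6*x^7/7 + x^6/2 + 7*x^5/5 - 5*x^4/2 + x^3/3 + x^2 at the endpoints):
  F(1) − F(−1) = -13/105 − (-197/105) = 184/105.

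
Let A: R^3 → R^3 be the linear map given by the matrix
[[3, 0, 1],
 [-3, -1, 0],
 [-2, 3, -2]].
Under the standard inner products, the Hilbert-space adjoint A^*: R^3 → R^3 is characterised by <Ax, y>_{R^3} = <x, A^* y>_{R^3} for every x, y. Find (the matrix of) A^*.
A^* = A^T =
[[3, -3, -2],
 [0, -1, 3],
 [1, 0, -2]]

For real matrices with standard dot products, the defining identity <Ax, y> = <x, A^* y> gives (Ax)^T y = x^T (A^*) y, i.e. x^T A^T y = x^T (A^*) y. Since this holds for all x, y, we must have A^* = A^T. Therefore
A^* =
[[3, -3, -2],
 [0, -1, 3],
 [1, 0, -2]].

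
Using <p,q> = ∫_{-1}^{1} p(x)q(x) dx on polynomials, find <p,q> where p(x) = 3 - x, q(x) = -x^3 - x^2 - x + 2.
<p,q> = 166/15

Expand the product: p(x)·q(x) = x^4 - 2*x^3 - 2*x^2 - 5*x + 6.
∫_{-1}^{1} of each monomial x^k gives [2/(k+1) if k even, 0 if k odd]. Integrating term-by-term (or equivalently evaluating the antiderivative F(x) = x^5/5 - x^4/2 - 2*x^3/3 - 5*x^2/2 + 6*x at the endpoints):
  F(1) − F(−1) = 38/15 − (-128/15) = 166/15.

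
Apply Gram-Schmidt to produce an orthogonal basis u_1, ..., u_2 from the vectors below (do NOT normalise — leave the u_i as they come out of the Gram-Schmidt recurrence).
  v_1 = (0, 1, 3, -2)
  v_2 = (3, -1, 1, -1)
Orthogonal basis:
  u_1 = (0, 1, 3, -2)
  u_2 = (3, -9/7, 1/7, -3/7)

Apply the Gram-Schmidt recurrence
  u_1 = v_1
  u_i = v_i − Σ_{j<i} ((v_i · u_j) / (u_j · u_j)) · u_j.

Step by step this gives:
  u_1 = (0, 1, 3, -2)
  u_2 = (3, -9/7, 1/7, -3/7)

Orthogonality check:
  u_2 · u_1 = 0 (should be 0)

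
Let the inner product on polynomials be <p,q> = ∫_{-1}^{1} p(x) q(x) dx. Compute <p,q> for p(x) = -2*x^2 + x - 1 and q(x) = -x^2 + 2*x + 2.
<p,q> = -58/15

Expand the product: p(x)·q(x) = 2*x^4 - 5*x^3 - x^2 - 2.
∫_{-1}^{1} of each monomial x^k gives [2/(k+1) if k even, 0 if k odd]. Integrating term-by-term (or equivalently evaluating the antiderivative F(x) = 2*x^5/5 - 5*x^4/4 - x^3/3 - 2*x at the endpoints):
  F(1) − F(−1) = -191/60 − (41/60) = -58/15.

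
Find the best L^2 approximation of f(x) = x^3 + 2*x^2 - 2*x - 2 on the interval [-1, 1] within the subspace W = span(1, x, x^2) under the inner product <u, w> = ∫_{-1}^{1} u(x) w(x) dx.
g(x) = 2*x^2 - 7*x/5 - 2

The best approximation g ∈ W is the orthogonal projection of f onto W. Writing g = a_0 + a_1 x + a_2 x^2, the coefficients solve the normal equations G · a = b where
  G_{ij} = <φ_i, φ_j> and b_i = <f, φ_i>, with φ_0 = 1, φ_1 = x, φ_2 = x^2.
G =
  [2, 0, 2/3]
  [0, 2/3, 0]
  [2/3, 0, 2/5],
b = (-8/3, -14/15, -8/15).
Solving gives a_0 = -2, a_1 = -7/5, a_2 = 2, so
  g(x) = 2*x^2 - 7*x/5 - 2.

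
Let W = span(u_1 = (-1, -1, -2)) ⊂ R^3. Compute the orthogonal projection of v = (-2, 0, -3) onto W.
proj_W(v) = (-4/3, -4/3, -8/3)

Set up U = [u_1 | ... | u_1] ∈ R^(3×1). The projector onto W = col(U) is P = U (U^T U)^(-1) U^T.
Compute U^T U =
  [6],
and U^T v = (8).
Solve U^T U · c = U^T v for the coefficients: c = (4/3). The projection is proj_W(v) = U c.
Check: (v - proj_W(v)) · u_1 = 0  (should be 0).
Result: proj_W(v) = (-4/3, -4/3, -8/3).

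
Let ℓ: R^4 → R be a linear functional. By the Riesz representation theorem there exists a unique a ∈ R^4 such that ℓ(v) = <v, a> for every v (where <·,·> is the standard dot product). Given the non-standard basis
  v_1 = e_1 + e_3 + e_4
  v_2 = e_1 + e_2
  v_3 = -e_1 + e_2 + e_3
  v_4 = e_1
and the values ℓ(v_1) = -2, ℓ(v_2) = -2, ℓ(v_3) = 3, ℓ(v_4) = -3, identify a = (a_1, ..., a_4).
a = (-3, 1, -1, 2)

Write a = (a_1, ..., a_4) in the standard basis. For each basis vector v_i, ℓ(v_i) = <v_i, a> is a linear equation in the a_j's. Collect the n equations into a matrix system V a = ℓ, where row i of V is v_i (expressed in the standard basis). Since V is invertible (lower-triangular with 1s on the diagonal, up to permutation), solve by back-substitution:
  V =
[[1, 0, 1, 1],
 [1, 1, 0, 0],
 [-1, 1, 1, 0],
 [1, 0, 0, 0]]
  V a = (-2, -2, 3, -3)
Solving gives a = (-3, 1, -1, 2).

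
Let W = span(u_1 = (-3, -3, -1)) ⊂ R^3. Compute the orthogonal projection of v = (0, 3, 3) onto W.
proj_W(v) = (36/19, 36/19, 12/19)

Set up U = [u_1 | ... | u_1] ∈ R^(3×1). The projector onto W = col(U) is P = U (U^T U)^(-1) U^T.
Compute U^T U =
  [19],
and U^T v = (-12).
Solve U^T U · c = U^T v for the coefficients: c = (-12/19). The projection is proj_W(v) = U c.
Check: (v - proj_W(v)) · u_1 = 0  (should be 0).
Result: proj_W(v) = (36/19, 36/19, 12/19).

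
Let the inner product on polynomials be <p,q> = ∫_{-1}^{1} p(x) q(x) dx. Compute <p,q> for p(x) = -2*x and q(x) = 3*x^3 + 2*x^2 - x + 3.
<p,q> = -16/15

Expand the product: p(x)·q(x) = -6*x^4 - 4*x^3 + 2*x^2 - 6*x.
∫_{-1}^{1} of each monomial x^k gives [2/(k+1) if k even, 0 if k odd]. Integrating term-by-term (or equivalently evaluating the antiderivative F(x) = -6*x^5/5 - x^4 + 2*x^3/3 - 3*x^2 at the endpoints):
  F(1) − F(−1) = -68/15 − (-52/15) = -16/15.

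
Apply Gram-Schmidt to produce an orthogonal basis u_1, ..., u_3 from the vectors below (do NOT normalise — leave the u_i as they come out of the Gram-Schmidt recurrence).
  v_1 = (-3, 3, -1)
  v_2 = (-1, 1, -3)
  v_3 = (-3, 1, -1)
Orthogonal basis:
  u_1 = (-3, 3, -1)
  u_2 = (8/19, -8/19, -48/19)
  u_3 = (-1, -1, 0)

Apply the Gram-Schmidt recurrence
  u_1 = v_1
  u_i = v_i − Σ_{j<i} ((v_i · u_j) / (u_j · u_j)) · u_j.

Step by step this gives:
  u_1 = (-3, 3, -1)
  u_2 = (8/19, -8/19, -48/19)
  u_3 = (-1, -1, 0)

Orthogonality check:
  u_2 · u_1 = 0 (should be 0)
  u_3 · u_1 = 0 (should be 0)
  u_3 · u_2 = 0 (should be 0)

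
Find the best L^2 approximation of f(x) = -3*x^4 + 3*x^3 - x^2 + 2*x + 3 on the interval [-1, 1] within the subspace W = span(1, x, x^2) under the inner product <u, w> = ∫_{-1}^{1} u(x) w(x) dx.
g(x) = -25*x^2/7 + 19*x/5 + 114/35

The best approximation g ∈ W is the orthogonal projection of f onto W. Writing g = a_0 + a_1 x + a_2 x^2, the coefficients solve the normal equations G · a = b where
  G_{ij} = <φ_i, φ_j> and b_i = <f, φ_i>, with φ_0 = 1, φ_1 = x, φ_2 = x^2.
G =
  [2, 0, 2/3]
  [0, 2/3, 0]
  [2/3, 0, 2/5],
b = (62/15, 38/15, 26/35).
Solving gives a_0 = 114/35, a_1 = 19/5, a_2 = -25/7, so
  g(x) = -25*x^2/7 + 19*x/5 + 114/35.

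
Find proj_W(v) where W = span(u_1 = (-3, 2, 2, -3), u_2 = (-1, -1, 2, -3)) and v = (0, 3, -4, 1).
proj_W(v) = (-69/194, 268/97, -173/97, 519/194)

Set up U = [u_1 | ... | u_2] ∈ R^(4×2). The projector onto W = col(U) is P = U (U^T U)^(-1) U^T.
Compute U^T U =
  [26, 14]
  [14, 15],
and U^T v = (-5, -14).
Solve U^T U · c = U^T v for the coefficients: c = (121/194, -147/97). The projection is proj_W(v) = U c.
Check: (v - proj_W(v)) · u_1 = 0  (should be 0).
Check: (v - proj_W(v)) · u_2 = 0  (should be 0).
Result: proj_W(v) = (-69/194, 268/97, -173/97, 519/194).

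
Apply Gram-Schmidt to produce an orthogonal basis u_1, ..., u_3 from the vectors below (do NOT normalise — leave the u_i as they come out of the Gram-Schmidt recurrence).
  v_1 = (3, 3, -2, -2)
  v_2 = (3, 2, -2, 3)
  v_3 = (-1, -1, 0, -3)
Orthogonal basis:
  u_1 = (3, 3, -2, -2)
  u_2 = (3/2, 1/2, -1, 4)
  u_3 = (1/13, -25/39, -28/39, -5/39)

Apply the Gram-Schmidt recurrence
  u_1 = v_1
  u_i = v_i − Σ_{j<i} ((v_i · u_j) / (u_j · u_j)) · u_j.

Step by step this gives:
  u_1 = (3, 3, -2, -2)
  u_2 = (3/2, 1/2, -1, 4)
  u_3 = (1/13, -25/39, -28/39, -5/39)

Orthogonality check:
  u_2 · u_1 = 0 (should be 0)
  u_3 · u_1 = 0 (should be 0)
  u_3 · u_2 = 0 (should be 0)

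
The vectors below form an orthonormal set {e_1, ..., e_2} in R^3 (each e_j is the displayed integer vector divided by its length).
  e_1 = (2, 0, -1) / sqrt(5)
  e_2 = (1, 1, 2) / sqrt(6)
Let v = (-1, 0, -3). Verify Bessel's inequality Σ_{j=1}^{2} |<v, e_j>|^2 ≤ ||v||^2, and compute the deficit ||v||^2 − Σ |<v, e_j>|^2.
Σ |<v, e_j>|^2 = 251/30; ||v||^2 = 10; deficit = 49/30

Write each e_j = u_j / sqrt(<u_j, u_j>) where u_j is the displayed integer vector. Then <v, e_j> = <v, u_j> / sqrt(<u_j, u_j>), so |<v, e_j>|^2 = <v, u_j>^2 / <u_j, u_j>.
Coefficients: <v, e_1> = 1/sqrt(5), <v, e_2> = -7/sqrt(6).
Square and sum: Σ |<v, e_j>|^2 = 251/30.
Compute ||v||^2 = v·v = 10.
Deficit = 10 − 251/30 = 49/30 ≥ 0, confirming Bessel's inequality. (The deficit equals ||v − Σ <v,e_j> e_j||^2, the squared distance from v to span{e_j}.)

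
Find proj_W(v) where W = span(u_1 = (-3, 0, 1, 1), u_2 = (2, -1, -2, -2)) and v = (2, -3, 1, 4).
proj_W(v) = (1, 1, 1, 1)

Set up U = [u_1 | ... | u_2] ∈ R^(4×2). The projector onto W = col(U) is P = U (U^T U)^(-1) U^T.
Compute U^T U =
  [11, -10]
  [-10, 13],
and U^T v = (-1, -3).
Solve U^T U · c = U^T v for the coefficients: c = (-1, -1). The projection is proj_W(v) = U c.
Check: (v - proj_W(v)) · u_1 = 0  (should be 0).
Check: (v - proj_W(v)) · u_2 = 0  (should be 0).
Result: proj_W(v) = (1, 1, 1, 1).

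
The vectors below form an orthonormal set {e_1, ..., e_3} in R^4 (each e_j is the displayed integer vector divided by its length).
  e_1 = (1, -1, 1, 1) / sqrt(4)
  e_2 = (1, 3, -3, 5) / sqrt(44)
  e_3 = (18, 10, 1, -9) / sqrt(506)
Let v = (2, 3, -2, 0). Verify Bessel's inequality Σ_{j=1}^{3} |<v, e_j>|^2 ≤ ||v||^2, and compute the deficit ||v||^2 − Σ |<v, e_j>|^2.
Σ |<v, e_j>|^2 = 389/23; ||v||^2 = 17; deficit = 2/23

Write each e_j = u_j / sqrt(<u_j, u_j>) where u_j is the displayed integer vector. Then <v, e_j> = <v, u_j> / sqrt(<u_j, u_j>), so |<v, e_j>|^2 = <v, u_j>^2 / <u_j, u_j>.
Coefficients: <v, e_1> = -3/sqrt(4), <v, e_2> = 17/sqrt(44), <v, e_3> = 64/sqrt(506).
Square and sum: Σ |<v, e_j>|^2 = 389/23.
Compute ||v||^2 = v·v = 17.
Deficit = 17 − 389/23 = 2/23 ≥ 0, confirming Bessel's inequality. (The deficit equals ||v − Σ <v,e_j> e_j||^2, the squared distance from v to span{e_j}.)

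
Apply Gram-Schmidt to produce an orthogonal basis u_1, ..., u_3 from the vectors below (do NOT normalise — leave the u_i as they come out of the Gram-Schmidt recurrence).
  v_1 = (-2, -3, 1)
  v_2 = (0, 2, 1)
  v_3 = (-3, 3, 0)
Orthogonal basis:
  u_1 = (-2, -3, 1)
  u_2 = (-5/7, 13/14, 19/14)
  u_3 = (-7/3, 14/15, -28/15)

Apply the Gram-Schmidt recurrence
  u_1 = v_1
  u_i = v_i − Σ_{j<i} ((v_i · u_j) / (u_j · u_j)) · u_j.

Step by step this gives:
  u_1 = (-2, -3, 1)
  u_2 = (-5/7, 13/14, 19/14)
  u_3 = (-7/3, 14/15, -28/15)

Orthogonality check:
  u_2 · u_1 = 0 (should be 0)
  u_3 · u_1 = 0 (should be 0)
  u_3 · u_2 = 0 (should be 0)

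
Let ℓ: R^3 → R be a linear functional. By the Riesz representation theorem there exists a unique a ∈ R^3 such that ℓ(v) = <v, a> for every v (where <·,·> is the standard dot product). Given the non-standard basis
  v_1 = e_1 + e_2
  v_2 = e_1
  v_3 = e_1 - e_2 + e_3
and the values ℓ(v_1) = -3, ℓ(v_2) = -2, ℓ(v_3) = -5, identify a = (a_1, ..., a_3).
a = (-2, -1, -4)

Write a = (a_1, ..., a_3) in the standard basis. For each basis vector v_i, ℓ(v_i) = <v_i, a> is a linear equation in the a_j's. Collect the n equations into a matrix system V a = ℓ, where row i of V is v_i (expressed in the standard basis). Since V is invertible (lower-triangular with 1s on the diagonal, up to permutation), solve by back-substitution:
  V =
[[1, 1, 0],
 [1, 0, 0],
 [1, -1, 1]]
  V a = (-3, -2, -5)
Solving gives a = (-2, -1, -4).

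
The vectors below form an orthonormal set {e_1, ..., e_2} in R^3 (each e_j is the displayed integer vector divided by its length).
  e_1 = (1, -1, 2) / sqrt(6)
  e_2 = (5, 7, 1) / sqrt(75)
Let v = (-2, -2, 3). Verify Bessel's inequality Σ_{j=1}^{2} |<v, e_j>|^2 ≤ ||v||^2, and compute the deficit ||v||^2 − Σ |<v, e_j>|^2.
Σ |<v, e_j>|^2 = 297/25; ||v||^2 = 17; deficit = 128/25

Write each e_j = u_j / sqrt(<u_j, u_j>) where u_j is the displayed integer vector. Then <v, e_j> = <v, u_j> / sqrt(<u_j, u_j>), so |<v, e_j>|^2 = <v, u_j>^2 / <u_j, u_j>.
Coefficients: <v, e_1> = 6/sqrt(6), <v, e_2> = -21/sqrt(75).
Square and sum: Σ |<v, e_j>|^2 = 297/25.
Compute ||v||^2 = v·v = 17.
Deficit = 17 − 297/25 = 128/25 ≥ 0, confirming Bessel's inequality. (The deficit equals ||v − Σ <v,e_j> e_j||^2, the squared distance from v to span{e_j}.)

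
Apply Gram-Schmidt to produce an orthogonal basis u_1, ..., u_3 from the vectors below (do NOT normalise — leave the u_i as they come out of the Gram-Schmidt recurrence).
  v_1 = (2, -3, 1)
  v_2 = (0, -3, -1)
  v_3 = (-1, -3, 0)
Orthogonal basis:
  u_1 = (2, -3, 1)
  u_2 = (-8/7, -9/7, -11/7)
  u_3 = (-18/19, -6/19, 18/19)

Apply the Gram-Schmidt recurrence
  u_1 = v_1
  u_i = v_i − Σ_{j<i} ((v_i · u_j) / (u_j · u_j)) · u_j.

Step by step this gives:
  u_1 = (2, -3, 1)
  u_2 = (-8/7, -9/7, -11/7)
  u_3 = (-18/19, -6/19, 18/19)

Orthogonality check:
  u_2 · u_1 = 0 (should be 0)
  u_3 · u_1 = 0 (should be 0)
  u_3 · u_2 = 0 (should be 0)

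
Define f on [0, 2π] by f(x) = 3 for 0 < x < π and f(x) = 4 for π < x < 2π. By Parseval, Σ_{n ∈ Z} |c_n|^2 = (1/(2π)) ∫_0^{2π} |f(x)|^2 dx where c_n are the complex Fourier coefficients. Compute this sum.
Σ |c_n|^2 = 25/2

Parseval equates the L^2 energy of f (normalised by 1/(2π)) with the ℓ^2 sum of its Fourier coefficients: (1/(2π)) ∫_0^{2π} |f|^2 = Σ |c_n|^2.
Compute the left side: (1/(2π)) [∫_0^π 3^2 dx + ∫_π^{2π} 4^2 dx] = (1/(2π)) · (9π + 16π) = (9 + 16)/2 = 25/2.
So Σ_{n ∈ Z} |c_n|^2 = 25/2.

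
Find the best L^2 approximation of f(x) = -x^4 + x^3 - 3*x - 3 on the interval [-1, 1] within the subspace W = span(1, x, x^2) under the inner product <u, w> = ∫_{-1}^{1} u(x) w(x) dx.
g(x) = -6*x^2/7 - 12*x/5 - 102/35

The best approximation g ∈ W is the orthogonal projection of f onto W. Writing g = a_0 + a_1 x + a_2 x^2, the coefficients solve the normal equations G · a = b where
  G_{ij} = <φ_i, φ_j> and b_i = <f, φ_i>, with φ_0 = 1, φ_1 = x, φ_2 = x^2.
G =
  [2, 0, 2/3]
  [0, 2/3, 0]
  [2/3, 0, 2/5],
b = (-32/5, -8/5, -16/7).
Solving gives a_0 = -102/35, a_1 = -12/5, a_2 = -6/7, so
  g(x) = -6*x^2/7 - 12*x/5 - 102/35.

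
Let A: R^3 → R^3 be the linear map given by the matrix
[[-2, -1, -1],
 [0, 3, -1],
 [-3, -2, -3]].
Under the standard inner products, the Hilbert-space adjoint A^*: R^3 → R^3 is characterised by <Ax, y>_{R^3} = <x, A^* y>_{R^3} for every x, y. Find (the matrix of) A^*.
A^* = A^T =
[[-2, 0, -3],
 [-1, 3, -2],
 [-1, -1, -3]]

For real matrices with standard dot products, the defining identity <Ax, y> = <x, A^* y> gives (Ax)^T y = x^T (A^*) y, i.e. x^T A^T y = x^T (A^*) y. Since this holds for all x, y, we must have A^* = A^T. Therefore
A^* =
[[-2, 0, -3],
 [-1, 3, -2],
 [-1, -1, -3]].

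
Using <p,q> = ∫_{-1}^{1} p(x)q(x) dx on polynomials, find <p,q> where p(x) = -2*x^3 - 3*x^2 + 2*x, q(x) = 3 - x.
<p,q> = -98/15

Expand the product: p(x)·q(x) = 2*x^4 - 3*x^3 - 11*x^2 + 6*x.
∫_{-1}^{1} of each monomial x^k gives [2/(k+1) if k even, 0 if k odd]. Integrating term-by-term (or equivalently evaluating the antiderivative F(x) = 2*x^5/5 - 3*x^4/4 - 11*x^3/3 + 3*x^2 at the endpoints):
  F(1) − F(−1) = -61/60 − (331/60) = -98/15.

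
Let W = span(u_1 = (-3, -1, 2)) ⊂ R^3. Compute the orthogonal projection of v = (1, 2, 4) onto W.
proj_W(v) = (-9/14, -3/14, 3/7)

Set up U = [u_1 | ... | u_1] ∈ R^(3×1). The projector onto W = col(U) is P = U (U^T U)^(-1) U^T.
Compute U^T U =
  [14],
and U^T v = (3).
Solve U^T U · c = U^T v for the coefficients: c = (3/14). The projection is proj_W(v) = U c.
Check: (v - proj_W(v)) · u_1 = 0  (should be 0).
Result: proj_W(v) = (-9/14, -3/14, 3/7).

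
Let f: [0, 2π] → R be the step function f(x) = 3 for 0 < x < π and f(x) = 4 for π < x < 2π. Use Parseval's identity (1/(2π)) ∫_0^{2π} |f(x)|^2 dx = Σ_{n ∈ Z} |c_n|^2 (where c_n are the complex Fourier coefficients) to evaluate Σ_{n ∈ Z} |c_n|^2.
Σ |c_n|^2 = 25/2

Parseval equates the L^2 energy of f (normalised by 1/(2π)) with the ℓ^2 sum of its Fourier coefficients: (1/(2π)) ∫_0^{2π} |f|^2 = Σ |c_n|^2.
Compute the left side: (1/(2π)) [∫_0^π 3^2 dx + ∫_π^{2π} 4^2 dx] = (1/(2π)) · (9π + 16π) = (9 + 16)/2 = 25/2.
So Σ_{n ∈ Z} |c_n|^2 = 25/2.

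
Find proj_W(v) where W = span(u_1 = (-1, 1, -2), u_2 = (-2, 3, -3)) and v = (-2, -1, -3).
proj_W(v) = (-10/11, -7/11, -37/11)

Set up U = [u_1 | ... | u_2] ∈ R^(3×2). The projector onto W = col(U) is P = U (U^T U)^(-1) U^T.
Compute U^T U =
  [6, 11]
  [11, 22],
and U^T v = (7, 10).
Solve U^T U · c = U^T v for the coefficients: c = (4, -17/11). The projection is proj_W(v) = U c.
Check: (v - proj_W(v)) · u_1 = 0  (should be 0).
Check: (v - proj_W(v)) · u_2 = 0  (should be 0).
Result: proj_W(v) = (-10/11, -7/11, -37/11).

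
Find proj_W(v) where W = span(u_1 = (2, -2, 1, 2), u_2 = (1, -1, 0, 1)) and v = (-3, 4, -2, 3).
proj_W(v) = (-4/3, 4/3, -2, -4/3)

Set up U = [u_1 | ... | u_2] ∈ R^(4×2). The projector onto W = col(U) is P = U (U^T U)^(-1) U^T.
Compute U^T U =
  [13, 6]
  [6, 3],
and U^T v = (-10, -4).
Solve U^T U · c = U^T v for the coefficients: c = (-2, 8/3). The projection is proj_W(v) = U c.
Check: (v - proj_W(v)) · u_1 = 0  (should be 0).
Check: (v - proj_W(v)) · u_2 = 0  (should be 0).
Result: proj_W(v) = (-4/3, 4/3, -2, -4/3).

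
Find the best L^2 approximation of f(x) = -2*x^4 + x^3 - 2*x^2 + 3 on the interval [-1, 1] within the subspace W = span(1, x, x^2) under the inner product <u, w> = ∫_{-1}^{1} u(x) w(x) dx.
g(x) = -26*x^2/7 + 3*x/5 + 111/35

The best approximation g ∈ W is the orthogonal projection of f onto W. Writing g = a_0 + a_1 x + a_2 x^2, the coefficients solve the normal equations G · a = b where
  G_{ij} = <φ_i, φ_j> and b_i = <f, φ_i>, with φ_0 = 1, φ_1 = x, φ_2 = x^2.
G =
  [2, 0, 2/3]
  [0, 2/3, 0]
  [2/3, 0, 2/5],
b = (58/15, 2/5, 22/35).
Solving gives a_0 = 111/35, a_1 = 3/5, a_2 = -26/7, so
  g(x) = -26*x^2/7 + 3*x/5 + 111/35.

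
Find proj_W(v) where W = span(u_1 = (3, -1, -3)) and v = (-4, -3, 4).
proj_W(v) = (-63/19, 21/19, 63/19)

Set up U = [u_1 | ... | u_1] ∈ R^(3×1). The projector onto W = col(U) is P = U (U^T U)^(-1) U^T.
Compute U^T U =
  [19],
and U^T v = (-21).
Solve U^T U · c = U^T v for the coefficients: c = (-21/19). The projection is proj_W(v) = U c.
Check: (v - proj_W(v)) · u_1 = 0  (should be 0).
Result: proj_W(v) = (-63/19, 21/19, 63/19).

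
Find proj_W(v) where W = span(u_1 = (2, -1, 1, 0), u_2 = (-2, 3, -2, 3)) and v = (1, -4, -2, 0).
proj_W(v) = (76/75, -86/75, 62/75, -24/25)

Set up U = [u_1 | ... | u_2] ∈ R^(4×2). The projector onto W = col(U) is P = U (U^T U)^(-1) U^T.
Compute U^T U =
  [6, -9]
  [-9, 26],
and U^T v = (4, -10).
Solve U^T U · c = U^T v for the coefficients: c = (14/75, -8/25). The projection is proj_W(v) = U c.
Check: (v - proj_W(v)) · u_1 = 0  (should be 0).
Check: (v - proj_W(v)) · u_2 = 0  (should be 0).
Result: proj_W(v) = (76/75, -86/75, 62/75, -24/25).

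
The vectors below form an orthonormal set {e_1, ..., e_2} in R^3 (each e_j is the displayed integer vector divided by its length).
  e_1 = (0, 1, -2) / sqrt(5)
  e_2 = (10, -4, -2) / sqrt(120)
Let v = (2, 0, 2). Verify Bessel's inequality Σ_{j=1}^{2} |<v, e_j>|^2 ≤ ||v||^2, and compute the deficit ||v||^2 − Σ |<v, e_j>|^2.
Σ |<v, e_j>|^2 = 16/3; ||v||^2 = 8; deficit = 8/3

Write each e_j = u_j / sqrt(<u_j, u_j>) where u_j is the displayed integer vector. Then <v, e_j> = <v, u_j> / sqrt(<u_j, u_j>), so |<v, e_j>|^2 = <v, u_j>^2 / <u_j, u_j>.
Coefficients: <v, e_1> = -4/sqrt(5), <v, e_2> = 16/sqrt(120).
Square and sum: Σ |<v, e_j>|^2 = 16/3.
Compute ||v||^2 = v·v = 8.
Deficit = 8 − 16/3 = 8/3 ≥ 0, confirming Bessel's inequality. (The deficit equals ||v − Σ <v,e_j> e_j||^2, the squared distance from v to span{e_j}.)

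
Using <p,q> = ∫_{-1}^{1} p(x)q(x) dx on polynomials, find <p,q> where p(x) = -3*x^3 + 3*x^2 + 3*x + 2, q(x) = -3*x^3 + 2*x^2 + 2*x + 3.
<p,q> = 2482/105

Expand the product: p(x)·q(x) = 9*x^6 - 15*x^5 - 9*x^4 - 3*x^3 + 19*x^2 + 13*x + 6.
∫_{-1}^{1} of each monomial x^k gives [2/(k+1) if k even, 0 if k odd]. Integrating term-by-term (or equivalently evaluating the antiderivative F(x) = 9*x^7/7 - 5*x^6/2 - 9*x^5/5 - 3*x^4/4 + 19*x^3/3 + 13*x^2/2 + 6*x at the endpoints):
  F(1) − F(−1) = 6329/420 − (-3599/420) = 2482/105.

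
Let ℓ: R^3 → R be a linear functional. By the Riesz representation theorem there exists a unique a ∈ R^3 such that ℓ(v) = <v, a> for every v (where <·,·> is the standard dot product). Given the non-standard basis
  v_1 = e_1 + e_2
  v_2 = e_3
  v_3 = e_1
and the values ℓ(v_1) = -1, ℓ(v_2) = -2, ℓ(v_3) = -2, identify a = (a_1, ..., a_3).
a = (-2, 1, -2)

Write a = (a_1, ..., a_3) in the standard basis. For each basis vector v_i, ℓ(v_i) = <v_i, a> is a linear equation in the a_j's. Collect the n equations into a matrix system V a = ℓ, where row i of V is v_i (expressed in the standard basis). Since V is invertible (lower-triangular with 1s on the diagonal, up to permutation), solve by back-substitution:
  V =
[[1, 1, 0],
 [0, 0, 1],
 [1, 0, 0]]
  V a = (-1, -2, -2)
Solving gives a = (-2, 1, -2).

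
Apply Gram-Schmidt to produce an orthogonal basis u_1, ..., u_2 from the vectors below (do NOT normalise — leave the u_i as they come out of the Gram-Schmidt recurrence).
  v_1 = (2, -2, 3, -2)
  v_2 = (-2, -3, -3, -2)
Orthogonal basis:
  u_1 = (2, -2, 3, -2)
  u_2 = (-12/7, -23/7, -18/7, -16/7)

Apply the Gram-Schmidt recurrence
  u_1 = v_1
  u_i = v_i − Σ_{j<i} ((v_i · u_j) / (u_j · u_j)) · u_j.

Step by step this gives:
  u_1 = (2, -2, 3, -2)
  u_2 = (-12/7, -23/7, -18/7, -16/7)

Orthogonality check:
  u_2 · u_1 = 0 (should be 0)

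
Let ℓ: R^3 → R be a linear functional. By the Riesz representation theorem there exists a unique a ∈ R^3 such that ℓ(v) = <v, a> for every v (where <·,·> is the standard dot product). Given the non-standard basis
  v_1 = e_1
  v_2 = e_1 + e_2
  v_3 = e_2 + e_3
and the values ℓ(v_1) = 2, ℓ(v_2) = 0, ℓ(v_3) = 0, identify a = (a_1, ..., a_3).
a = (2, -2, 2)

Write a = (a_1, ..., a_3) in the standard basis. For each basis vector v_i, ℓ(v_i) = <v_i, a> is a linear equation in the a_j's. Collect the n equations into a matrix system V a = ℓ, where row i of V is v_i (expressed in the standard basis). Since V is invertible (lower-triangular with 1s on the diagonal, up to permutation), solve by back-substitution:
  V =
[[1, 0, 0],
 [1, 1, 0],
 [0, 1, 1]]
  V a = (2, 0, 0)
Solving gives a = (2, -2, 2).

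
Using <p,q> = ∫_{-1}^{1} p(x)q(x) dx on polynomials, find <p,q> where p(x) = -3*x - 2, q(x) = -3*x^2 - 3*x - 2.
<p,q> = 18

Expand the product: p(x)·q(x) = 9*x^3 + 15*x^2 + 12*x + 4.
∫_{-1}^{1} of each monomial x^k gives [2/(k+1) if k even, 0 if k odd]. Integrating term-by-term (or equivalently evaluating the antiderivative F(x) = 9*x^4/4 + 5*x^3 + 6*x^2 + 4*x at the endpoints):
  F(1) − F(−1) = 69/4 − (-3/4) = 18.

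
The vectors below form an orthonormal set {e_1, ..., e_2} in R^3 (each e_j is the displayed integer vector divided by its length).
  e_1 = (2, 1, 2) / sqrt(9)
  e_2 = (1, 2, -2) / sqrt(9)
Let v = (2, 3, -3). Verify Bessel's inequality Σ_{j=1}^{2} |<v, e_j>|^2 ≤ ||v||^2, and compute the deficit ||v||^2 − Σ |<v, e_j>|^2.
Σ |<v, e_j>|^2 = 197/9; ||v||^2 = 22; deficit = 1/9

Write each e_j = u_j / sqrt(<u_j, u_j>) where u_j is the displayed integer vector. Then <v, e_j> = <v, u_j> / sqrt(<u_j, u_j>), so |<v, e_j>|^2 = <v, u_j>^2 / <u_j, u_j>.
Coefficients: <v, e_1> = 1/sqrt(9), <v, e_2> = 14/sqrt(9).
Square and sum: Σ |<v, e_j>|^2 = 197/9.
Compute ||v||^2 = v·v = 22.
Deficit = 22 − 197/9 = 1/9 ≥ 0, confirming Bessel's inequality. (The deficit equals ||v − Σ <v,e_j> e_j||^2, the squared distance from v to span{e_j}.)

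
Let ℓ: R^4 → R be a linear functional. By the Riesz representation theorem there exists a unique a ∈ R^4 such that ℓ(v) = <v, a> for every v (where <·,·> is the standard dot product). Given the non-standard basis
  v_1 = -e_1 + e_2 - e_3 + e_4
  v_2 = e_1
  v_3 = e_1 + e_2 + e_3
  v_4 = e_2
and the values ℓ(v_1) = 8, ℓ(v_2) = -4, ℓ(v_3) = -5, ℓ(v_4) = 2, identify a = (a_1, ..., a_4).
a = (-4, 2, -3, -1)

Write a = (a_1, ..., a_4) in the standard basis. For each basis vector v_i, ℓ(v_i) = <v_i, a> is a linear equation in the a_j's. Collect the n equations into a matrix system V a = ℓ, where row i of V is v_i (expressed in the standard basis). Since V is invertible (lower-triangular with 1s on the diagonal, up to permutation), solve by back-substitution:
  V =
[[-1, 1, -1, 1],
 [1, 0, 0, 0],
 [1, 1, 1, 0],
 [0, 1, 0, 0]]
  V a = (8, -4, -5, 2)
Solving gives a = (-4, 2, -3, -1).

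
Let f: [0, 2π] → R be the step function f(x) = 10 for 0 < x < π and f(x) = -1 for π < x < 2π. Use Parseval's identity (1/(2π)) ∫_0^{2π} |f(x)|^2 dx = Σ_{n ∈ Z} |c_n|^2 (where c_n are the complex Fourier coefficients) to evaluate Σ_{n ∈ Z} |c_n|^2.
Σ |c_n|^2 = 101/2

Parseval equates the L^2 energy of f (normalised by 1/(2π)) with the ℓ^2 sum of its Fourier coefficients: (1/(2π)) ∫_0^{2π} |f|^2 = Σ |c_n|^2.
Compute the left side: (1/(2π)) [∫_0^π 10^2 dx + ∫_π^{2π} (-1)^2 dx] = (1/(2π)) · (100π + 1π) = (100 + 1)/2 = 101/2.
So Σ_{n ∈ Z} |c_n|^2 = 101/2.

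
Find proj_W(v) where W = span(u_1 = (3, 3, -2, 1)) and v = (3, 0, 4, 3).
proj_W(v) = (12/23, 12/23, -8/23, 4/23)

Set up U = [u_1 | ... | u_1] ∈ R^(4×1). The projector onto W = col(U) is P = U (U^T U)^(-1) U^T.
Compute U^T U =
  [23],
and U^T v = (4).
Solve U^T U · c = U^T v for the coefficients: c = (4/23). The projection is proj_W(v) = U c.
Check: (v - proj_W(v)) · u_1 = 0  (should be 0).
Result: proj_W(v) = (12/23, 12/23, -8/23, 4/23).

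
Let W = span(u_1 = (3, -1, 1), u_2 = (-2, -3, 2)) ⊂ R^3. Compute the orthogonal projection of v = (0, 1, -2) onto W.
proj_W(v) = (-7/93, 149/93, -109/93)

Set up U = [u_1 | ... | u_2] ∈ R^(3×2). The projector onto W = col(U) is P = U (U^T U)^(-1) U^T.
Compute U^T U =
  [11, -1]
  [-1, 17],
and U^T v = (-3, -7).
Solve U^T U · c = U^T v for the coefficients: c = (-29/93, -40/93). The projection is proj_W(v) = U c.
Check: (v - proj_W(v)) · u_1 = 0  (should be 0).
Check: (v - proj_W(v)) · u_2 = 0  (should be 0).
Result: proj_W(v) = (-7/93, 149/93, -109/93).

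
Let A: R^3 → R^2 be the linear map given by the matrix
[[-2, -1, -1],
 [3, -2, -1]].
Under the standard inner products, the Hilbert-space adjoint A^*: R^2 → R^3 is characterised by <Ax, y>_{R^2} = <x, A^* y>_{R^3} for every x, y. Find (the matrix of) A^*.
A^* = A^T =
[[-2, 3],
 [-1, -2],
 [-1, -1]]

For real matrices with standard dot products, the defining identity <Ax, y> = <x, A^* y> gives (Ax)^T y = x^T (A^*) y, i.e. x^T A^T y = x^T (A^*) y. Since this holds for all x, y, we must have A^* = A^T. Therefore
A^* =
[[-2, 3],
 [-1, -2],
 [-1, -1]].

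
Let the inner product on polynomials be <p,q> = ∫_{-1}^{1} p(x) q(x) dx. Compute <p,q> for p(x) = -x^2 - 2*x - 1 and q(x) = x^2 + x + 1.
<p,q> = -76/15

Expand the product: p(x)·q(x) = -x^4 - 3*x^3 - 4*x^2 - 3*x - 1.
∫_{-1}^{1} of each monomial x^k gives [2/(k+1) if k even, 0 if k odd]. Integrating term-by-term (or equivalently evaluating the antiderivative F(x) = -x^5/5 - 3*x^4/4 - 4*x^3/3 - 3*x^2/2 - x at the endpoints):
  F(1) − F(−1) = -287/60 − (17/60) = -76/15.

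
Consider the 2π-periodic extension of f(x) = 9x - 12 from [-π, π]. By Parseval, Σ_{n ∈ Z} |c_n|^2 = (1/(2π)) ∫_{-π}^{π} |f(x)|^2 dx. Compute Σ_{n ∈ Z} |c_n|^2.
Σ |c_n|^2 = 27π^2 + 144

Expand and integrate term by term over [-π, π]:
  ∫ (9x)^2 dx = 81·(2π^3/3); ∫ 2·9·(-12)·x dx = 0 (odd integrand); ∫ (-12)^2 dx = 144·2π.
So (1/(2π)) ∫_{-π}^{π} (9x - 12)^2 dx = 81π^2/3 + 144 = 27π^2 + 144.
Parseval ⇒ Σ |c_n|^2 = 27π^2 + 144.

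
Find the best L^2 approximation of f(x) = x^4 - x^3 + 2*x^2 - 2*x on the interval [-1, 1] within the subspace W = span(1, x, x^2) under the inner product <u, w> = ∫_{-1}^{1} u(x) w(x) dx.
g(x) = 20*x^2/7 - 13*x/5 - 3/35

The best approximation g ∈ W is the orthogonal projection of f onto W. Writing g = a_0 + a_1 x + a_2 x^2, the coefficients solve the normal equations G · a = b where
  G_{ij} = <φ_i, φ_j> and b_i = <f, φ_i>, with φ_0 = 1, φ_1 = x, φ_2 = x^2.
G =
  [2, 0, 2/3]
  [0, 2/3, 0]
  [2/3, 0, 2/5],
b = (26/15, -26/15, 38/35).
Solving gives a_0 = -3/35, a_1 = -13/5, a_2 = 20/7, so
  g(x) = 20*x^2/7 - 13*x/5 - 3/35.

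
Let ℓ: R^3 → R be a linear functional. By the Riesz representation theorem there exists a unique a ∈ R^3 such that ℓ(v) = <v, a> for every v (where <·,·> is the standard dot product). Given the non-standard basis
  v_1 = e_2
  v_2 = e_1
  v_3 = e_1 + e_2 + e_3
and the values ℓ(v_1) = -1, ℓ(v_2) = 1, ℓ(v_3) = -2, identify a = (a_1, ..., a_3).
a = (1, -1, -2)

Write a = (a_1, ..., a_3) in the standard basis. For each basis vector v_i, ℓ(v_i) = <v_i, a> is a linear equation in the a_j's. Collect the n equations into a matrix system V a = ℓ, where row i of V is v_i (expressed in the standard basis). Since V is invertible (lower-triangular with 1s on the diagonal, up to permutation), solve by back-substitution:
  V =
[[0, 1, 0],
 [1, 0, 0],
 [1, 1, 1]]
  V a = (-1, 1, -2)
Solving gives a = (1, -1, -2).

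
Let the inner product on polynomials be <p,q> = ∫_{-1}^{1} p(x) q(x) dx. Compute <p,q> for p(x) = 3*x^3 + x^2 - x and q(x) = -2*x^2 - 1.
<p,q> = -22/15

Expand the product: p(x)·q(x) = -6*x^5 - 2*x^4 - x^3 - x^2 + x.
∫_{-1}^{1} of each monomial x^k gives [2/(k+1) if k even, 0 if k odd]. Integrating term-by-term (or equivalently evaluating the antiderivative F(x) = -x^6 - 2*x^5/5 - x^4/4 - x^3/3 + x^2/2 at the endpoints):
  F(1) − F(−1) = -89/60 − (-1/60) = -22/15.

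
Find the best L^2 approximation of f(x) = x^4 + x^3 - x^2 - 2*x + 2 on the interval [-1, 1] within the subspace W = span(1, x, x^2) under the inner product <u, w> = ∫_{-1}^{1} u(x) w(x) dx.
g(x) = -x^2/7 - 7*x/5 + 67/35

The best approximation g ∈ W is the orthogonal projection of f onto W. Writing g = a_0 + a_1 x + a_2 x^2, the coefficients solve the normal equations G · a = b where
  G_{ij} = <φ_i, φ_j> and b_i = <f, φ_i>, with φ_0 = 1, φ_1 = x, φ_2 = x^2.
G =
  [2, 0, 2/3]
  [0, 2/3, 0]
  [2/3, 0, 2/5],
b = (56/15, -14/15, 128/105).
Solving gives a_0 = 67/35, a_1 = -7/5, a_2 = -1/7, so
  g(x) = -x^2/7 - 7*x/5 + 67/35.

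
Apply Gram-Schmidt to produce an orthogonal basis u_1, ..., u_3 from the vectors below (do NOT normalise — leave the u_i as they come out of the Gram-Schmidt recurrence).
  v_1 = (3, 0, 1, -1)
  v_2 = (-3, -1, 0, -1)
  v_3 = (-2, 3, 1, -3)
Orthogonal basis:
  u_1 = (3, 0, 1, -1)
  u_2 = (-9/11, -1, 8/11, -19/11)
  u_3 = (-14/19, 221/57, 31/57, -5/3)

Apply the Gram-Schmidt recurrence
  u_1 = v_1
  u_i = v_i − Σ_{j<i} ((v_i · u_j) / (u_j · u_j)) · u_j.

Step by step this gives:
  u_1 = (3, 0, 1, -1)
  u_2 = (-9/11, -1, 8/11, -19/11)
  u_3 = (-14/19, 221/57, 31/57, -5/3)

Orthogonality check:
  u_2 · u_1 = 0 (should be 0)
  u_3 · u_1 = 0 (should be 0)
  u_3 · u_2 = 0 (should be 0)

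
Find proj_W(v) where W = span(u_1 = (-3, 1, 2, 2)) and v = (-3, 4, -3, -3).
proj_W(v) = (-1/6, 1/18, 1/9, 1/9)

Set up U = [u_1 | ... | u_1] ∈ R^(4×1). The projector onto W = col(U) is P = U (U^T U)^(-1) U^T.
Compute U^T U =
  [18],
and U^T v = (1).
Solve U^T U · c = U^T v for the coefficients: c = (1/18). The projection is proj_W(v) = U c.
Check: (v - proj_W(v)) · u_1 = 0  (should be 0).
Result: proj_W(v) = (-1/6, 1/18, 1/9, 1/9).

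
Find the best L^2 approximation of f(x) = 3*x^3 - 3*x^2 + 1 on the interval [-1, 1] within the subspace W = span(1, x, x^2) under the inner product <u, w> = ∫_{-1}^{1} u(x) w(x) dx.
g(x) = -3*x^2 + 9*x/5 + 1

The best approximation g ∈ W is the orthogonal projection of f onto W. Writing g = a_0 + a_1 x + a_2 x^2, the coefficients solve the normal equations G · a = b where
  G_{ij} = <φ_i, φ_j> and b_i = <f, φ_i>, with φ_0 = 1, φ_1 = x, φ_2 = x^2.
G =
  [2, 0, 2/3]
  [0, 2/3, 0]
  [2/3, 0, 2/5],
b = (0, 6/5, -8/15).
Solving gives a_0 = 1, a_1 = 9/5, a_2 = -3, so
  g(x) = -3*x^2 + 9*x/5 + 1.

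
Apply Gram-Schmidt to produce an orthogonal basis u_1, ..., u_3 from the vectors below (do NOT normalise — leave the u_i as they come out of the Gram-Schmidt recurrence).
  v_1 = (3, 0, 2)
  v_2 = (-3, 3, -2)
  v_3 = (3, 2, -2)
Orthogonal basis:
  u_1 = (3, 0, 2)
  u_2 = (0, 3, 0)
  u_3 = (24/13, 0, -36/13)

Apply the Gram-Schmidt recurrence
  u_1 = v_1
  u_i = v_i − Σ_{j<i} ((v_i · u_j) / (u_j · u_j)) · u_j.

Step by step this gives:
  u_1 = (3, 0, 2)
  u_2 = (0, 3, 0)
  u_3 = (24/13, 0, -36/13)

Orthogonality check:
  u_2 · u_1 = 0 (should be 0)
  u_3 · u_1 = 0 (should be 0)
  u_3 · u_2 = 0 (should be 0)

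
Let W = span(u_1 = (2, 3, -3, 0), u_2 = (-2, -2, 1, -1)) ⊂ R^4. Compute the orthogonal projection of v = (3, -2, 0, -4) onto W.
proj_W(v) = (-12/17, -10/51, -2/3, -44/51)

Set up U = [u_1 | ... | u_2] ∈ R^(4×2). The projector onto W = col(U) is P = U (U^T U)^(-1) U^T.
Compute U^T U =
  [22, -13]
  [-13, 10],
and U^T v = (0, 2).
Solve U^T U · c = U^T v for the coefficients: c = (26/51, 44/51). The projection is proj_W(v) = U c.
Check: (v - proj_W(v)) · u_1 = 0  (should be 0).
Check: (v - proj_W(v)) · u_2 = 0  (should be 0).
Result: proj_W(v) = (-12/17, -10/51, -2/3, -44/51).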